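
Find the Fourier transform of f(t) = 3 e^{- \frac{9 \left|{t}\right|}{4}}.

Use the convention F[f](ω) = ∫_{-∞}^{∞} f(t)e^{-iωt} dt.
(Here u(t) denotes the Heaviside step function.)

F(ω) = \frac{216}{16 \omega^{2} + 81}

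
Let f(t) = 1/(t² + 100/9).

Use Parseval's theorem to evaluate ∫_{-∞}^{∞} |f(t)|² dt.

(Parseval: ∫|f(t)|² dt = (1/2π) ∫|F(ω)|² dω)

∫|f(t)|² dt = \frac{27 \pi}{2000}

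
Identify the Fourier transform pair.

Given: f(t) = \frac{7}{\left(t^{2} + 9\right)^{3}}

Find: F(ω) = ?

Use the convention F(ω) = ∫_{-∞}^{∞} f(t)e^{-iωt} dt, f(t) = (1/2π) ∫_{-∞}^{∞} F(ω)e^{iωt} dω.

F(ω) = \frac{7 \pi \left(3 \omega^{2} + 3 \left|{\omega}\right| + 1\right) e^{- 3 \left|{\omega}\right|}}{648}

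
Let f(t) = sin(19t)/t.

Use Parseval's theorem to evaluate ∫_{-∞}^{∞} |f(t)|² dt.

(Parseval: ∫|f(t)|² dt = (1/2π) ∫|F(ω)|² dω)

∫|f(t)|² dt = 19 \pi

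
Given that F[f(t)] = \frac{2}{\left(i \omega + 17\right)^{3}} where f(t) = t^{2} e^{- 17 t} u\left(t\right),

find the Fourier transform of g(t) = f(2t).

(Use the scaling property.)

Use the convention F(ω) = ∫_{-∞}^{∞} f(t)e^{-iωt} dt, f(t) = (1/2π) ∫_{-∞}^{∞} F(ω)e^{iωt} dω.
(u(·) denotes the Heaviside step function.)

F[g](ω) = \frac{8}{\left(i \omega + 34\right)^{3}}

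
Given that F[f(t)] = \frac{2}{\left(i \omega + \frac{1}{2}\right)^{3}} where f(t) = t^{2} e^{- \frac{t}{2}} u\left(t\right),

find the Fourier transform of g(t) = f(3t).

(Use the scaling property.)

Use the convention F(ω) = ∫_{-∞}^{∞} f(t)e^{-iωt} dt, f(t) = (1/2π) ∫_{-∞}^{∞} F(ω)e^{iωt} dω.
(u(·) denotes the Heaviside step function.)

F[g](ω) = \frac{144}{\left(2 i \omega + 3\right)^{3}}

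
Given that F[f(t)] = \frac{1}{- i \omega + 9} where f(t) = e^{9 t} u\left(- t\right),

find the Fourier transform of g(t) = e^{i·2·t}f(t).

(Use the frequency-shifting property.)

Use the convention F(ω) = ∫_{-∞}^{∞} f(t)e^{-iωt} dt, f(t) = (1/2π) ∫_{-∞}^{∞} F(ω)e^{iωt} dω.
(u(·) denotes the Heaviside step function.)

F[g](ω) = \frac{i}{\omega - 2 + 9 i}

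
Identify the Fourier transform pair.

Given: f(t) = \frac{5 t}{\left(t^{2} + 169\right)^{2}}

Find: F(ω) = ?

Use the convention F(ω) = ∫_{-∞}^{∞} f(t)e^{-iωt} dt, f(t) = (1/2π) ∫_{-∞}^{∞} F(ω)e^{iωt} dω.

F(ω) = - \frac{5 i \pi \omega e^{- 13 \left|{\omega}\right|}}{26}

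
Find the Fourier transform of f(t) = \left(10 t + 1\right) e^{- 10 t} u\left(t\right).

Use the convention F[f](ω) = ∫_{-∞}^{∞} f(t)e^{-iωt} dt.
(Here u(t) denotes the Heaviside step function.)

F(ω) = \frac{- i \omega - 20}{\omega^{2} - 20 i \omega - 100}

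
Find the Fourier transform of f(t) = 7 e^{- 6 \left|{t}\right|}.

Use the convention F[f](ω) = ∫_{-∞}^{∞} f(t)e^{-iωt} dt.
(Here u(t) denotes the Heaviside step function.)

F(ω) = \frac{84}{\omega^{2} + 36}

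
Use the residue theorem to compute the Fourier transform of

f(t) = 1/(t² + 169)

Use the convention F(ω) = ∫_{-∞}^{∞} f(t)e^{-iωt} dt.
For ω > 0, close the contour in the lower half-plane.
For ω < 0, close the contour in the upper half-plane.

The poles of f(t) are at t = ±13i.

Let g(z) = f(z)e^{-iωz}; for large |z| the factor e^{-iωz} decays in the lower half-plane when ω > 0 and in the upper half-plane when ω < 0.

Case ω > 0 (lower half-plane, clockwise contour ⇒ F(ω) = -2πi·ΣRes):
  Res_{z = - 13 i} g(z) = \frac{i e^{- 13 \omega}}{26}
  F(ω) = -2πi·ΣRes = \frac{\pi e^{- 13 \omega}}{13}

Case ω < 0 (upper half-plane, counterclockwise contour ⇒ F(ω) = +2πi·ΣRes):
  Res_{z = 13 i} g(z) = - \frac{i e^{13 \omega}}{26}
  F(ω) = 2πi·ΣRes = \frac{\pi e^{13 \omega}}{13}

Both cases combine into a single formula in |ω|:

F(ω) = \frac{\pi e^{- 13 \left|{\omega}\right|}}{13}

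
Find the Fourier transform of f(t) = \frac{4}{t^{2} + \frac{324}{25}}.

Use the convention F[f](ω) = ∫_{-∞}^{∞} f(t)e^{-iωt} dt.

F(ω) = \frac{10 \pi e^{- \frac{18 \left|{\omega}\right|}{5}}}{9}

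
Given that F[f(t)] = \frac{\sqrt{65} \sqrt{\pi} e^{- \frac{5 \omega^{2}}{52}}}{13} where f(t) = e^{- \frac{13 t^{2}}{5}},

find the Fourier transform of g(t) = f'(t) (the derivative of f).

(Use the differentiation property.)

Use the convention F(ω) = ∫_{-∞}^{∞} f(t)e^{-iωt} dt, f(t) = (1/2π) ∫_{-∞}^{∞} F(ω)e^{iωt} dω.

F[g](ω) = \frac{\sqrt{65} i \sqrt{\pi} \omega e^{- \frac{5 \omega^{2}}{52}}}{13}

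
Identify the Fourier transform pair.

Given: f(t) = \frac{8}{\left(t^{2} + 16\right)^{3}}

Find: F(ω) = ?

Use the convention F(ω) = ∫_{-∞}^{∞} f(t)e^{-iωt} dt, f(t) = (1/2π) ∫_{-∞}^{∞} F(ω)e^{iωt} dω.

F(ω) = \frac{\pi \left(16 \omega^{2} + 12 \left|{\omega}\right| + 3\right) e^{- 4 \left|{\omega}\right|}}{1024}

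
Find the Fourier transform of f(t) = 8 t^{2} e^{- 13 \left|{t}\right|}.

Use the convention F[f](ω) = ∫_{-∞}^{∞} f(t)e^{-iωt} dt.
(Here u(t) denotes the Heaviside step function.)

F(ω) = \frac{416 \left(169 - 3 \omega^{2}\right)}{\left(\omega^{2} + 169\right)^{3}}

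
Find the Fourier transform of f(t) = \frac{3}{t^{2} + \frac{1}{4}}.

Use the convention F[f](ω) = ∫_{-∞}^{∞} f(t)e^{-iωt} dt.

F(ω) = 6 \pi e^{- \frac{\left|{\omega}\right|}{2}}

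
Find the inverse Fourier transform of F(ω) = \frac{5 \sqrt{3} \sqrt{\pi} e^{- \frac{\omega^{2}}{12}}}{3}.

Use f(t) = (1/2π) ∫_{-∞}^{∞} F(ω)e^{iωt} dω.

f(t) = 5 e^{- 3 t^{2}}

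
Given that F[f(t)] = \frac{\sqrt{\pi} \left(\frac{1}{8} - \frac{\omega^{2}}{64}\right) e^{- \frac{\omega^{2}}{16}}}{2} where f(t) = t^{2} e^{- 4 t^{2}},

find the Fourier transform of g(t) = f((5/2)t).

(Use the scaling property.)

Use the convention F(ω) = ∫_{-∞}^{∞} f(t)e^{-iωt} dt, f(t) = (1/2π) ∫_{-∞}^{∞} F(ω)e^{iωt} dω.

F[g](ω) = \frac{\sqrt{\pi} \left(50 - \omega^{2}\right) e^{- \frac{\omega^{2}}{100}}}{2000}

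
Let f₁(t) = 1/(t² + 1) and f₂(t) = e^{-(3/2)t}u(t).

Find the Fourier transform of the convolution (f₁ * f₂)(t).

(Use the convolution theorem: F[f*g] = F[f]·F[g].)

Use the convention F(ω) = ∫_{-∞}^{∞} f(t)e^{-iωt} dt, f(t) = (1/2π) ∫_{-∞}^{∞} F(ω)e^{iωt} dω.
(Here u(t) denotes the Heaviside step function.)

F[f₁*f₂](ω) = \frac{2 \pi e^{- \left|{\omega}\right|}}{2 i \omega + 3}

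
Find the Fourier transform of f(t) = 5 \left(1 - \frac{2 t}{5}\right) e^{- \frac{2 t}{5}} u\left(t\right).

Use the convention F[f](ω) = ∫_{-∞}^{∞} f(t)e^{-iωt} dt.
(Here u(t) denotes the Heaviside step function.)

F(ω) = \frac{125 i \omega}{- 25 \omega^{2} + 20 i \omega + 4}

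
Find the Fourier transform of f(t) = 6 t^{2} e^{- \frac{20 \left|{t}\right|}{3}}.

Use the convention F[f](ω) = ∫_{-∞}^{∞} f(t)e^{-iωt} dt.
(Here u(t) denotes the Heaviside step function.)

F(ω) = \frac{12960 \left(400 - 27 \omega^{2}\right)}{\left(9 \omega^{2} + 400\right)^{3}}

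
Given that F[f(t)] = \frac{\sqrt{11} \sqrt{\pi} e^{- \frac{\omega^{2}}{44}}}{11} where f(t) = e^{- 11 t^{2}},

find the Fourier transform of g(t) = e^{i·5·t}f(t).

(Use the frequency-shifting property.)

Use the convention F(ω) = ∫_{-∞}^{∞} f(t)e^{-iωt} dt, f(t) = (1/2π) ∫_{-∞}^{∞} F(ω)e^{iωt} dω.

F[g](ω) = \frac{\sqrt{11} \sqrt{\pi} e^{- \frac{\left(\omega - 5\right)^{2}}{44}}}{11}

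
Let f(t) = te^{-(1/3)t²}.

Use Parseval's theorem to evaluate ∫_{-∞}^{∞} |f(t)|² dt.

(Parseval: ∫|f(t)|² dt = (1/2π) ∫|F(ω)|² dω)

∫|f(t)|² dt = \frac{3 \sqrt{6} \sqrt{\pi}}{8}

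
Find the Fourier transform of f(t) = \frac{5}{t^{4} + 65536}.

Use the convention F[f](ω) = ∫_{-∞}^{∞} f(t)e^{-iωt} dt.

F(ω) = \frac{5 \pi e^{- 8 \sqrt{2} \left|{\omega}\right|} \sin{\left(8 \sqrt{2} \left|{\omega}\right| + \frac{\pi}{4} \right)}}{4096}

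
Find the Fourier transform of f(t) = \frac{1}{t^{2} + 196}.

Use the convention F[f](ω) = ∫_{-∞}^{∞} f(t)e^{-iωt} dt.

F(ω) = \frac{\pi e^{- 14 \left|{\omega}\right|}}{14}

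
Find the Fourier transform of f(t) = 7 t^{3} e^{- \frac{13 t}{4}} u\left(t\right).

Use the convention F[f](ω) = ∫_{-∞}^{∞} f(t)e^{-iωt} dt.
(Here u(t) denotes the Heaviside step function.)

F(ω) = \frac{10752}{\left(4 i \omega + 13\right)^{4}}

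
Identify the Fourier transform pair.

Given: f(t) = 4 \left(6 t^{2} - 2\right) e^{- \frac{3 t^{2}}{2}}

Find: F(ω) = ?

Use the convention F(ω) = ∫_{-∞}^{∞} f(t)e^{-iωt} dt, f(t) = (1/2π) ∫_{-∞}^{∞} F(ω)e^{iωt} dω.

F(ω) = - \frac{8 \sqrt{6} \sqrt{\pi} \omega^{2} e^{- \frac{\omega^{2}}{6}}}{9}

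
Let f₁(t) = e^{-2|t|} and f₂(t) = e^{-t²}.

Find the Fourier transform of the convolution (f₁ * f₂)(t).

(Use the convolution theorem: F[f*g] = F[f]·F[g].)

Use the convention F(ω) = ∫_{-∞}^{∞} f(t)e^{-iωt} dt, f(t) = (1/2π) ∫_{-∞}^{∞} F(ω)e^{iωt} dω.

F[f₁*f₂](ω) = \frac{4 \sqrt{\pi} e^{- \frac{\omega^{2}}{4}}}{\omega^{2} + 4}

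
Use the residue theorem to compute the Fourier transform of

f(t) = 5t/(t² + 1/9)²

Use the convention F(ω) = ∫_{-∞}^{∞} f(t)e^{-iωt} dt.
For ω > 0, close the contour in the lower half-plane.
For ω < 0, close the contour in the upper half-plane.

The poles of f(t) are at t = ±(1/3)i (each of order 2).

Let g(z) = f(z)e^{-iωz}; for large |z| the factor e^{-iωz} decays in the lower half-plane when ω > 0 and in the upper half-plane when ω < 0.

Case ω > 0 (lower half-plane, clockwise contour ⇒ F(ω) = -2πi·ΣRes):
  Res_{z = - \frac{i}{3}} g(z) = \frac{15 \omega e^{- \frac{\omega}{3}}}{4} (pole of order 2)
  F(ω) = -2πi·ΣRes = - \frac{15 i \pi \omega e^{- \frac{\omega}{3}}}{2}

Case ω < 0 (upper half-plane, counterclockwise contour ⇒ F(ω) = +2πi·ΣRes):
  Res_{z = \frac{i}{3}} g(z) = - \frac{15 \omega e^{\frac{\omega}{3}}}{4} (pole of order 2)
  F(ω) = 2πi·ΣRes = - \frac{15 i \pi \omega e^{\frac{\omega}{3}}}{2}

Both cases combine into a single formula in |ω|:

F(ω) = - \frac{15 i \pi \omega e^{- \frac{\left|{\omega}\right|}{3}}}{2}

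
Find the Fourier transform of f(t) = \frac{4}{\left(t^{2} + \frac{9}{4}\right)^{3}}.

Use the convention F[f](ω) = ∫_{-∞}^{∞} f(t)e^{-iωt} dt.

F(ω) = \frac{4 \pi \left(3 \omega^{2} + 6 \left|{\omega}\right| + 4\right) e^{- \frac{3 \left|{\omega}\right|}{2}}}{81}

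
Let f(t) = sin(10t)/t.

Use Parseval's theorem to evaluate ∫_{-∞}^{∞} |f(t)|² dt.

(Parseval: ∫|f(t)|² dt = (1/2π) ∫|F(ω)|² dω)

∫|f(t)|² dt = 10 \pi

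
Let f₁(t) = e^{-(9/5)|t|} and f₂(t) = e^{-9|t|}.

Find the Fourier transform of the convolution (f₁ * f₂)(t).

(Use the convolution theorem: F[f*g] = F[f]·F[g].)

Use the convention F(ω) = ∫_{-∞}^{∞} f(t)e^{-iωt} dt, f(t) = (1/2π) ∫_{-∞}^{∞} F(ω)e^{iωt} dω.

F[f₁*f₂](ω) = \frac{1620}{\left(\omega^{2} + 81\right) \left(25 \omega^{2} + 81\right)}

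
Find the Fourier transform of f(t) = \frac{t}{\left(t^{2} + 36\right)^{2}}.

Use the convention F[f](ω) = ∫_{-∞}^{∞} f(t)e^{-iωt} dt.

F(ω) = - \frac{i \pi \omega e^{- 6 \left|{\omega}\right|}}{12}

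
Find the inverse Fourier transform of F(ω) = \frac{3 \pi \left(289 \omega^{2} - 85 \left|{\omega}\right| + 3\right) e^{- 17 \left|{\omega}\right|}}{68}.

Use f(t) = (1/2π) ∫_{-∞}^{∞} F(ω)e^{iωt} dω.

f(t) = \frac{6 t^{4}}{\left(t^{2} + 289\right)^{3}}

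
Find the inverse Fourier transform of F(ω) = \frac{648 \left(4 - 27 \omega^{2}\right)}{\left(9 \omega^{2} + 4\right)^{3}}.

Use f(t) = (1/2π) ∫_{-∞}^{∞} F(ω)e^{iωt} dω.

f(t) = 3 t^{2} e^{- \frac{2 \left|{t}\right|}{3}}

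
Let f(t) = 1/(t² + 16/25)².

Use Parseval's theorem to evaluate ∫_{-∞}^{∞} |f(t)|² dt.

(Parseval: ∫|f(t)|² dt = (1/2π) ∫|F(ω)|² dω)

∫|f(t)|² dt = \frac{390625 \pi}{262144}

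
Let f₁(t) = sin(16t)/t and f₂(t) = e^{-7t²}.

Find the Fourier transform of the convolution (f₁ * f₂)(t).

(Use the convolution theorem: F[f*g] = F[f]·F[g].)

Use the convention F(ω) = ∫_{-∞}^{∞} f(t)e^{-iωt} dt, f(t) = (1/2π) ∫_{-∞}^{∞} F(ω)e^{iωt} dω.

F[f₁*f₂](ω) = \begin{cases} \frac{\sqrt{7} \pi^{\frac{3}{2}} e^{- \frac{\omega^{2}}{28}}}{7} & \text{for}\: \omega > -16 \wedge \omega < 16 \\0 & \text{otherwise} \end{cases}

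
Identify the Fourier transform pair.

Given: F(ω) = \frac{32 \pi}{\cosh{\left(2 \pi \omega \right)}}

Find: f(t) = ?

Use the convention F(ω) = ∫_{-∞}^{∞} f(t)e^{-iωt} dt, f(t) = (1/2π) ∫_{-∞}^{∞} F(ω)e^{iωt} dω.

f(t) = \frac{8}{\cosh{\left(\frac{t}{4} \right)}}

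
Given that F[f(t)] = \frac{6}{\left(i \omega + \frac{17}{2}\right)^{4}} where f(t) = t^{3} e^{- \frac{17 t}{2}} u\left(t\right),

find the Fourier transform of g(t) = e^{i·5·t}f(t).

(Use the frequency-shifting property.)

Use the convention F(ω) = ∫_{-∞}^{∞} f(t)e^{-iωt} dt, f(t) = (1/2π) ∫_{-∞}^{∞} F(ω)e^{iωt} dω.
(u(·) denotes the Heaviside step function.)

F[g](ω) = \frac{96}{\left(2 i \left(\omega - 5\right) + 17\right)^{4}}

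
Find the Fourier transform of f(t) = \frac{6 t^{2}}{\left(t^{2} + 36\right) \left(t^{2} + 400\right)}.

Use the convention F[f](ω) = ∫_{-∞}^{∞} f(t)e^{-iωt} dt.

F(ω) = \frac{3 \pi \left(10 - 3 e^{14 \left|{\omega}\right|}\right) e^{- 20 \left|{\omega}\right|}}{91}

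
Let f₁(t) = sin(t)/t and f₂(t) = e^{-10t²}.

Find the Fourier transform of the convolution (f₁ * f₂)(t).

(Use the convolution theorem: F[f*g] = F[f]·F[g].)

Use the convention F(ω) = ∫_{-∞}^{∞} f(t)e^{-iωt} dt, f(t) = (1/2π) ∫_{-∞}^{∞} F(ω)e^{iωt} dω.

F[f₁*f₂](ω) = \begin{cases} \frac{\sqrt{10} \pi^{\frac{3}{2}} e^{- \frac{\omega^{2}}{40}}}{10} & \text{for}\: \omega > -1 \wedge \omega < 1 \\0 & \text{otherwise} \end{cases}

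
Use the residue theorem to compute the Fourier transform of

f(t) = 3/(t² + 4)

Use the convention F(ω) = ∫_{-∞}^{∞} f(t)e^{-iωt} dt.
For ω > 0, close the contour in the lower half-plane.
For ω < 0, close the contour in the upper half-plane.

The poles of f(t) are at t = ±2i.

Let g(z) = f(z)e^{-iωz}; for large |z| the factor e^{-iωz} decays in the lower half-plane when ω > 0 and in the upper half-plane when ω < 0.

Case ω > 0 (lower half-plane, clockwise contour ⇒ F(ω) = -2πi·ΣRes):
  Res_{z = - 2 i} g(z) = \frac{3 i e^{- 2 \omega}}{4}
  F(ω) = -2πi·ΣRes = \frac{3 \pi e^{- 2 \omega}}{2}

Case ω < 0 (upper half-plane, counterclockwise contour ⇒ F(ω) = +2πi·ΣRes):
  Res_{z = 2 i} g(z) = - \frac{3 i e^{2 \omega}}{4}
  F(ω) = 2πi·ΣRes = \frac{3 \pi e^{2 \omega}}{2}

Both cases combine into a single formula in |ω|:

F(ω) = \frac{3 \pi e^{- 2 \left|{\omega}\right|}}{2}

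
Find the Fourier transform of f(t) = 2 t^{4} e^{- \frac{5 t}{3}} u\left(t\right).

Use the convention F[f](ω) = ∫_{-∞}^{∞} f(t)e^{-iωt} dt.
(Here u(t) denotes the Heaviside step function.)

F(ω) = \frac{11664}{\left(3 i \omega + 5\right)^{5}}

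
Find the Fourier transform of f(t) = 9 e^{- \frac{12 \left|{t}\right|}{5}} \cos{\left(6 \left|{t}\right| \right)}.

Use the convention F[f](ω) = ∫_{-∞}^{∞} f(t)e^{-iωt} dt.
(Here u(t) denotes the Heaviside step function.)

F(ω) = \frac{1080 \left(25 \omega^{2} + 1044\right)}{625 \omega^{4} - 37800 \omega^{2} + 1089936}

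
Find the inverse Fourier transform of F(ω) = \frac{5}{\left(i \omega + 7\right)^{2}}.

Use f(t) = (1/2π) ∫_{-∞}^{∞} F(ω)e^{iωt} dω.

f(t) = 5 t e^{- 7 t} u\left(t\right)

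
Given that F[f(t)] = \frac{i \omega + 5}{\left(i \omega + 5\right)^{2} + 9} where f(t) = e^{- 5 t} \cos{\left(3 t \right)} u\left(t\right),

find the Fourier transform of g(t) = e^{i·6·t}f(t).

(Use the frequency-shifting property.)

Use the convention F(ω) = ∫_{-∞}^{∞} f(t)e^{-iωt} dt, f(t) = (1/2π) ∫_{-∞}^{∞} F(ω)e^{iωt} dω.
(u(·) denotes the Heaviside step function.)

F[g](ω) = \frac{i \left(\omega - 6\right) + 5}{\left(i \left(\omega - 6\right) + 5\right)^{2} + 9}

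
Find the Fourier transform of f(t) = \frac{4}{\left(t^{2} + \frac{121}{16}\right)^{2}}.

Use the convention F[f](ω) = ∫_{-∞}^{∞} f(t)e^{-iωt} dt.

F(ω) = \frac{32 \pi \left(11 \left|{\omega}\right| + 4\right) e^{- \frac{11 \left|{\omega}\right|}{4}}}{1331}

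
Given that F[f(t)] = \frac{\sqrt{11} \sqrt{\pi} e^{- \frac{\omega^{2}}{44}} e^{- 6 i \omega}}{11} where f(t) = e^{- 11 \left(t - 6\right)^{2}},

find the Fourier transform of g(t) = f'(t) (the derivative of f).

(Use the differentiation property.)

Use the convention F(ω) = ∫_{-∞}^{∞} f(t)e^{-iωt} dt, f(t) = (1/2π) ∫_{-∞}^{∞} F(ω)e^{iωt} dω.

F[g](ω) = \frac{\sqrt{11} i \sqrt{\pi} \omega e^{- \frac{\omega \left(\omega + 264 i\right)}{44}}}{11}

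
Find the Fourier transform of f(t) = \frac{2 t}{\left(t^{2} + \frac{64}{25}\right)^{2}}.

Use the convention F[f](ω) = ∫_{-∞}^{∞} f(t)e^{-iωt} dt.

F(ω) = - \frac{5 i \pi \omega e^{- \frac{8 \left|{\omega}\right|}{5}}}{8}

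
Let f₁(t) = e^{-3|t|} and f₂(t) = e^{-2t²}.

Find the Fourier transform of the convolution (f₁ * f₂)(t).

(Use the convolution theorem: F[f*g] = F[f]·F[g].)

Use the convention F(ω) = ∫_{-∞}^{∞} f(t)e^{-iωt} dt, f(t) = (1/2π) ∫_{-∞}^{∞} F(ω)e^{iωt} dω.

F[f₁*f₂](ω) = \frac{3 \sqrt{2} \sqrt{\pi} e^{- \frac{\omega^{2}}{8}}}{\omega^{2} + 9}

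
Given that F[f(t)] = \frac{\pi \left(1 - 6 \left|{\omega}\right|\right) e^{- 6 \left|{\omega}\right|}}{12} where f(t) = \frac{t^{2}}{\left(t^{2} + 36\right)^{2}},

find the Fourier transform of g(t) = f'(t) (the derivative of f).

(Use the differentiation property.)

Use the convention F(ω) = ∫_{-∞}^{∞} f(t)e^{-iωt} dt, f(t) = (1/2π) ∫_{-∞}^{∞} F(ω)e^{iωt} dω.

F[g](ω) = \frac{i \pi \omega \left(1 - 6 \left|{\omega}\right|\right) e^{- 6 \left|{\omega}\right|}}{12}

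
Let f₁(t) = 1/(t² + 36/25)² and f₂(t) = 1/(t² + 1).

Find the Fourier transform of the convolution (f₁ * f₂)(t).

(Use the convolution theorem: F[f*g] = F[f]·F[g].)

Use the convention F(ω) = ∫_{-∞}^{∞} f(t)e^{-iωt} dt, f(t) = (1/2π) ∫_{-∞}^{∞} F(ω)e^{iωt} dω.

F[f₁*f₂](ω) = \frac{25 \pi^{2} \left(6 \left|{\omega}\right| + 5\right) e^{- \frac{11 \left|{\omega}\right|}{5}}}{432}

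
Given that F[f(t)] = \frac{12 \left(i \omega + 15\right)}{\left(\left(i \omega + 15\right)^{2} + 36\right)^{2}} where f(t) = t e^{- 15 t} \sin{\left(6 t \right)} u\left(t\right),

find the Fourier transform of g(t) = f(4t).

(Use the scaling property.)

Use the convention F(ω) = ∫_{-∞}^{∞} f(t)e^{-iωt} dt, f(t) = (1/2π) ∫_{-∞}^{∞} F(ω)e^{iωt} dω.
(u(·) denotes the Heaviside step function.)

F[g](ω) = \frac{192 \left(i \omega + 60\right)}{\left(\left(i \omega + 60\right)^{2} + 576\right)^{2}}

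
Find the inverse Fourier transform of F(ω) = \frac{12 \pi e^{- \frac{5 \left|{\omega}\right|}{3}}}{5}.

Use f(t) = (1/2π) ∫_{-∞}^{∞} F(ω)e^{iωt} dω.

f(t) = \frac{4}{t^{2} + \frac{25}{9}}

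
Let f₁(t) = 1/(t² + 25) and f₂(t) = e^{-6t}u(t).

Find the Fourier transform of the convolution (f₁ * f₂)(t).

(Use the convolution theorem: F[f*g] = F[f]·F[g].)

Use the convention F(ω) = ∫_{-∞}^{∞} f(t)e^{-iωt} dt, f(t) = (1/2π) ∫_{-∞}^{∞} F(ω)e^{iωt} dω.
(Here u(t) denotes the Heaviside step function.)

F[f₁*f₂](ω) = \frac{\pi e^{- 5 \left|{\omega}\right|}}{5 \left(i \omega + 6\right)}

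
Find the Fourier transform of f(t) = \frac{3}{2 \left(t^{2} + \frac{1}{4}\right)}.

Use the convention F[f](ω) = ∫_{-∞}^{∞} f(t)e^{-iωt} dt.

F(ω) = 3 \pi e^{- \frac{\left|{\omega}\right|}{2}}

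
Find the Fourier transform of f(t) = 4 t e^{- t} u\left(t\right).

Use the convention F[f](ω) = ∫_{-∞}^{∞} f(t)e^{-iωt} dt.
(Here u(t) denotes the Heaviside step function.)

F(ω) = \frac{4}{\left(i \omega + 1\right)^{2}}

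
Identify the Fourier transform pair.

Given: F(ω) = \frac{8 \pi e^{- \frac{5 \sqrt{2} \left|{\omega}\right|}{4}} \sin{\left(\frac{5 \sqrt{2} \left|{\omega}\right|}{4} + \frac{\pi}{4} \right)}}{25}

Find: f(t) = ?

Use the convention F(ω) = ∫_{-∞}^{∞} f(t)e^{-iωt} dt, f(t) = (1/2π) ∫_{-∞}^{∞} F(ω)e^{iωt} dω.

f(t) = \frac{5}{t^{4} + \frac{625}{16}}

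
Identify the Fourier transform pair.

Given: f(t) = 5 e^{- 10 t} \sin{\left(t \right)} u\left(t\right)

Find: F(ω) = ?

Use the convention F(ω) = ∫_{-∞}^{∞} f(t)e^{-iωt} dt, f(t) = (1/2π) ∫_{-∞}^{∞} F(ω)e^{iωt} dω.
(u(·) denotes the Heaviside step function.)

F(ω) = \frac{5}{\left(i \omega + 10\right)^{2} + 1}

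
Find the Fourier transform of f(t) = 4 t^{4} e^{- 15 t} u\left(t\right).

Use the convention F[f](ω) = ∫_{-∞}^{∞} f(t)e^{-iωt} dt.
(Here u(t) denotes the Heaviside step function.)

F(ω) = \frac{96}{\left(i \omega + 15\right)^{5}}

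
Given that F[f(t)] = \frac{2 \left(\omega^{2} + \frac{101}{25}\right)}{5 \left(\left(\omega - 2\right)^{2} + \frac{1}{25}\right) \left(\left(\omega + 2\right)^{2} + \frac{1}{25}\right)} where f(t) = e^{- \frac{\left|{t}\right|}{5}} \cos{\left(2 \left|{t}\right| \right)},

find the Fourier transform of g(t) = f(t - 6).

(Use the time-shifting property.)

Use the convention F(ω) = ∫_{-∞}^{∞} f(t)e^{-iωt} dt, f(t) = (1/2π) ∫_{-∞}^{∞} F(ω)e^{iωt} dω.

F[g](ω) = \frac{10 \left(25 \omega^{2} + 101\right) e^{- 6 i \omega}}{625 \omega^{4} - 4950 \omega^{2} + 10201}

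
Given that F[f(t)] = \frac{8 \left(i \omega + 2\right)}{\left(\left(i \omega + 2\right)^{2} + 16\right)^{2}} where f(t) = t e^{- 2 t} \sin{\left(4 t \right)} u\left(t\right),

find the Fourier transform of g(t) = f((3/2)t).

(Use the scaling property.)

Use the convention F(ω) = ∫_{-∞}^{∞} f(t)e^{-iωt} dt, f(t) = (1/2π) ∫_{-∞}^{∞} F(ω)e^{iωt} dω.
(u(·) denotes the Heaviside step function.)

F[g](ω) = \frac{18 \left(i \omega + 3\right)}{\left(\left(i \omega + 3\right)^{2} + 36\right)^{2}}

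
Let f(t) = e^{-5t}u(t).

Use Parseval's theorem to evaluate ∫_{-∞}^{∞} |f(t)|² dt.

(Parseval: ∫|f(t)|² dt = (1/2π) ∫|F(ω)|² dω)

∫|f(t)|² dt = \frac{1}{10}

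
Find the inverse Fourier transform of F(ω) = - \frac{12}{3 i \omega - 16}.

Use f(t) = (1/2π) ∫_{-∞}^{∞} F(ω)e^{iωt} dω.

f(t) = 4 e^{\frac{16 t}{3}} u\left(- t\right)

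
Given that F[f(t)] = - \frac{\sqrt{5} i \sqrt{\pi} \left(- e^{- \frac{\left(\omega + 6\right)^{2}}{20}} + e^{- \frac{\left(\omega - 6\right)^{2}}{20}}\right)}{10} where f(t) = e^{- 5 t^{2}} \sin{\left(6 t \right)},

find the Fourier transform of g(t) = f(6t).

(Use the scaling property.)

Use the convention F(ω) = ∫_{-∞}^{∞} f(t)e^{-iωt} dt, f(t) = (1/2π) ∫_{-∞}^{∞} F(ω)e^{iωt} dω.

F[g](ω) = \frac{\sqrt{5} i \sqrt{\pi} \left(1 - e^{\frac{\omega}{5}}\right) e^{- \frac{\omega^{2}}{720} - \frac{\omega}{10} - \frac{9}{5}}}{60}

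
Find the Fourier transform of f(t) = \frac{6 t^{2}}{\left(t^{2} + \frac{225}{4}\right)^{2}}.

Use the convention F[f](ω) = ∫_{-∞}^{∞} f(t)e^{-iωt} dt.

F(ω) = \frac{\pi \left(2 - 15 \left|{\omega}\right|\right) e^{- \frac{15 \left|{\omega}\right|}{2}}}{5}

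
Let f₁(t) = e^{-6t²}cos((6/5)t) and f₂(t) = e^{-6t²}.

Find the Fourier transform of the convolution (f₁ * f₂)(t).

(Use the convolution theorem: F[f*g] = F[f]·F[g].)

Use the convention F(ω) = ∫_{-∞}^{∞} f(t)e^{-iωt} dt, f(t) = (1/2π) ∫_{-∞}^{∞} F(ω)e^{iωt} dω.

F[f₁*f₂](ω) = \frac{\pi \left(e^{\frac{\omega}{5}} + 1\right) e^{- \frac{\omega^{2}}{12} - \frac{\omega}{10} - \frac{3}{50}}}{12}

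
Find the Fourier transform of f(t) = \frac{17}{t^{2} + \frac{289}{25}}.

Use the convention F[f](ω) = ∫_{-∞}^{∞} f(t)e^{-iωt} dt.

F(ω) = 5 \pi e^{- \frac{17 \left|{\omega}\right|}{5}}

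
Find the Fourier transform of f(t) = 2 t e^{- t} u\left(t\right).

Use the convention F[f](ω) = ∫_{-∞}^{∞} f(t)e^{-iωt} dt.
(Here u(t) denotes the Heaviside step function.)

F(ω) = \frac{2}{\left(i \omega + 1\right)^{2}}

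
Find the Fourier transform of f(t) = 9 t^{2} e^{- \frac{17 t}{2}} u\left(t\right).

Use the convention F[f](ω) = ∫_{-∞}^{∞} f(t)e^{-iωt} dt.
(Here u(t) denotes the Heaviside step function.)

F(ω) = \frac{144}{\left(2 i \omega + 17\right)^{3}}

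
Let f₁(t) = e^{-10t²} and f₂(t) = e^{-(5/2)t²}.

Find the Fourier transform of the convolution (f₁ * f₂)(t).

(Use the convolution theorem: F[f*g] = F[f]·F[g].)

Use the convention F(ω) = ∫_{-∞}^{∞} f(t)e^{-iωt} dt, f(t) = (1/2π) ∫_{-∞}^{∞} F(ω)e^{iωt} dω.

F[f₁*f₂](ω) = \frac{\pi e^{- \frac{\omega^{2}}{8}}}{5}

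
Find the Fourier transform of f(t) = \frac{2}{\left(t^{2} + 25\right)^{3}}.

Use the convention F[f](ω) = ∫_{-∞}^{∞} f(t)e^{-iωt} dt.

F(ω) = \frac{\pi \left(25 \omega^{2} + 15 \left|{\omega}\right| + 3\right) e^{- 5 \left|{\omega}\right|}}{12500}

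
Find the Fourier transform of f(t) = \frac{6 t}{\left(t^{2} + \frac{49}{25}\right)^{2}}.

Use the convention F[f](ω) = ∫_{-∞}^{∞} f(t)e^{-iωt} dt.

F(ω) = - \frac{15 i \pi \omega e^{- \frac{7 \left|{\omega}\right|}{5}}}{7}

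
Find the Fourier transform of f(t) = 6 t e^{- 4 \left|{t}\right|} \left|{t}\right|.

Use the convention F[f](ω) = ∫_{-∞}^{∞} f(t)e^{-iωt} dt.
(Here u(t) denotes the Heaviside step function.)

F(ω) = \frac{24 i \omega \left(\omega^{2} - 48\right)}{\left(\omega^{2} + 16\right)^{3}}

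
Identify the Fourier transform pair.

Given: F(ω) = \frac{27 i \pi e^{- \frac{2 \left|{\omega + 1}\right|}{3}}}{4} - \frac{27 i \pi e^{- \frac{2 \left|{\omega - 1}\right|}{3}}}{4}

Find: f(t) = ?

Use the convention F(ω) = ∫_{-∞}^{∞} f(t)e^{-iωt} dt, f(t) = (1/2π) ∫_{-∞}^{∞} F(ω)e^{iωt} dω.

f(t) = \frac{9 \sin{\left(t \right)}}{t^{2} + \frac{4}{9}}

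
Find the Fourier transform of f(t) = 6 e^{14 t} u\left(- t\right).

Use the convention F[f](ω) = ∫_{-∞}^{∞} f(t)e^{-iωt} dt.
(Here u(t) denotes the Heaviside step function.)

F(ω) = - \frac{6}{i \omega - 14}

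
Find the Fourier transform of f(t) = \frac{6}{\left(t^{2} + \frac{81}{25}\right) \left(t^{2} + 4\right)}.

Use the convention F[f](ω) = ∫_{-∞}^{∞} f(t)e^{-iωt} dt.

F(ω) = - \frac{75 \pi e^{- 2 \left|{\omega}\right|}}{19} + \frac{250 \pi e^{- \frac{9 \left|{\omega}\right|}{5}}}{57}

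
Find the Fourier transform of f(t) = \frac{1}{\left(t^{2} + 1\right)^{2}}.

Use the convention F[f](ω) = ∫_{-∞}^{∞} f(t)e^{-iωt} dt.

F(ω) = \frac{\pi \left(\left|{\omega}\right| + 1\right) e^{- \left|{\omega}\right|}}{2}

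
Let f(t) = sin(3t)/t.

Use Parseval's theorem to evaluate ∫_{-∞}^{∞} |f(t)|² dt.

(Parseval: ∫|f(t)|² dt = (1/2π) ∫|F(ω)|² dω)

∫|f(t)|² dt = 3 \pi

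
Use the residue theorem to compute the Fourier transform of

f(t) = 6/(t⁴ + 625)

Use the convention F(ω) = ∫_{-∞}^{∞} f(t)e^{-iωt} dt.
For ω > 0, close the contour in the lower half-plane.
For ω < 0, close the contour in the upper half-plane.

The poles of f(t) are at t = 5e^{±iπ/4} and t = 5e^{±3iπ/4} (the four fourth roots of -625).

Let g(z) = f(z)e^{-iωz}; for large |z| the factor e^{-iωz} decays in the lower half-plane when ω > 0 and in the upper half-plane when ω < 0.

Case ω > 0 (lower half-plane, clockwise contour ⇒ F(ω) = -2πi·ΣRes):
  Res_{z = - \frac{5 \sqrt{2}}{2} - \frac{5 \sqrt{2} i}{2}} g(z) = \frac{3 \sqrt{2} i \left(1 - i\right) e^{\frac{5 \sqrt{2} \omega \left(-1 + i\right)}{2}}}{500}
  Res_{z = \frac{5 \sqrt{2}}{2} - \frac{5 \sqrt{2} i}{2}} g(z) = \frac{3 \sqrt{2} i \left(1 + i\right) e^{- \frac{5 \sqrt{2} \omega \left(1 + i\right)}{2}}}{500}
  F(ω) = -2πi·ΣRes = \frac{3 \sqrt{2} \pi \left(1 - i\right) \left(e^{5 \sqrt{2} i \omega} + i\right) e^{- \frac{5 \sqrt{2} \omega \left(1 + i\right)}{2}}}{250} = \frac{6 \pi e^{- \frac{5 \sqrt{2} \omega}{2}} \sin{\left(\frac{5 \sqrt{2} \omega}{2} + \frac{\pi}{4} \right)}}{125}

Case ω < 0 (upper half-plane, counterclockwise contour ⇒ F(ω) = +2πi·ΣRes):
  Res_{z = \frac{5 \sqrt{2}}{2} + \frac{5 \sqrt{2} i}{2}} g(z) = \frac{3 \sqrt{2} i \left(-1 + i\right) e^{\frac{5 \sqrt{2} \omega \left(1 - i\right)}{2}}}{500}
  Res_{z = - \frac{5 \sqrt{2}}{2} + \frac{5 \sqrt{2} i}{2}} g(z) = \frac{3 \sqrt{2} \left(1 - i\right) e^{\frac{5 \sqrt{2} \omega \left(1 + i\right)}{2}}}{500}
  F(ω) = 2πi·ΣRes = - \frac{3 \sqrt{2} i \pi \left(i \left(1 - i\right) e^{\frac{5 \sqrt{2} \omega \left(1 - i\right)}{2}} - \left(1 - i\right) e^{\frac{5 \sqrt{2} \omega \left(1 + i\right)}{2}}\right)}{250} = \frac{6 \pi e^{\frac{5 \sqrt{2} \omega}{2}} \cos{\left(\frac{5 \sqrt{2} \omega}{2} + \frac{\pi}{4} \right)}}{125}

Both cases combine into a single formula in |ω|:

F(ω) = \frac{6 \pi e^{- \frac{5 \sqrt{2} \left|{\omega}\right|}{2}} \sin{\left(\frac{5 \sqrt{2} \left|{\omega}\right|}{2} + \frac{\pi}{4} \right)}}{125}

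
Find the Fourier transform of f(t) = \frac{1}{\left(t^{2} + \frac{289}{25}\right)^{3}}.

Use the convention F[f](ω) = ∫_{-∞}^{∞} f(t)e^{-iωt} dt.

F(ω) = \frac{125 \pi \left(289 \omega^{2} + 255 \left|{\omega}\right| + 75\right) e^{- \frac{17 \left|{\omega}\right|}{5}}}{11358856}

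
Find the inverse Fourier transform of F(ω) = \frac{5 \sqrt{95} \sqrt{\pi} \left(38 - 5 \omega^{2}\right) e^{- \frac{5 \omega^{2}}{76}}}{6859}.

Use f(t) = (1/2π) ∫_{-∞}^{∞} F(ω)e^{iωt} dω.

f(t) = 4 t^{2} e^{- \frac{19 t^{2}}{5}}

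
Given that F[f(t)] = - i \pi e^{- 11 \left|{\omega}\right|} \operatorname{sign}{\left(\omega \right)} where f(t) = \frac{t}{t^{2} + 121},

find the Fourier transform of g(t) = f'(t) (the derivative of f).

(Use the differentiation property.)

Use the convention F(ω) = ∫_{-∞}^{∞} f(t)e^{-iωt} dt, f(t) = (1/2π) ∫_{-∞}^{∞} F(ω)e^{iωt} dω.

F[g](ω) = \pi \omega e^{- 11 \left|{\omega}\right|} \operatorname{sign}{\left(\omega \right)}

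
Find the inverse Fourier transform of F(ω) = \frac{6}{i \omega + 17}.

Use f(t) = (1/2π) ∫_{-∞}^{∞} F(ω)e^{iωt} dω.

f(t) = 6 e^{- 17 t} u\left(t\right)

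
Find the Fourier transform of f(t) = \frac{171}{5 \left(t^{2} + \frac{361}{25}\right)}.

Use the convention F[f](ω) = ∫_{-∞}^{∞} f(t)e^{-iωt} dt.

F(ω) = 9 \pi e^{- \frac{19 \left|{\omega}\right|}{5}}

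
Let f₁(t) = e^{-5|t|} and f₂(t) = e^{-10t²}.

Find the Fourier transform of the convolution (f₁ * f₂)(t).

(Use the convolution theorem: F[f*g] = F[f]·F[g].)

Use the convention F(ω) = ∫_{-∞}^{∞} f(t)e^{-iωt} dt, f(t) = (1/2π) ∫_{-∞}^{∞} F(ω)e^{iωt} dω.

F[f₁*f₂](ω) = \frac{\sqrt{10} \sqrt{\pi} e^{- \frac{\omega^{2}}{40}}}{\omega^{2} + 25}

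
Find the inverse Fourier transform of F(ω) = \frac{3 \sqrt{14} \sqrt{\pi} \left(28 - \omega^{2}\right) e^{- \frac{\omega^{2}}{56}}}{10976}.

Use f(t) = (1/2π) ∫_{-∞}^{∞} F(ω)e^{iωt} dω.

f(t) = 3 t^{2} e^{- 14 t^{2}}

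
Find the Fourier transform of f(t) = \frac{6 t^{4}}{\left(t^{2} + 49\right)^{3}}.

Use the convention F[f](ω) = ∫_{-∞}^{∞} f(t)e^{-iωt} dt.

F(ω) = \frac{3 \pi \left(49 \omega^{2} - 35 \left|{\omega}\right| + 3\right) e^{- 7 \left|{\omega}\right|}}{28}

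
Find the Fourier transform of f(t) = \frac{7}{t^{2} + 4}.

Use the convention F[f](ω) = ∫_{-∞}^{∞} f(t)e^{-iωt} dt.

F(ω) = \frac{7 \pi e^{- 2 \left|{\omega}\right|}}{2}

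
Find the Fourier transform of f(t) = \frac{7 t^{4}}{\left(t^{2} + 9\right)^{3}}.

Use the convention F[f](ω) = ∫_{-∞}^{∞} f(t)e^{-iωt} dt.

F(ω) = \frac{7 \pi \left(3 \omega^{2} - 5 \left|{\omega}\right| + 1\right) e^{- 3 \left|{\omega}\right|}}{8}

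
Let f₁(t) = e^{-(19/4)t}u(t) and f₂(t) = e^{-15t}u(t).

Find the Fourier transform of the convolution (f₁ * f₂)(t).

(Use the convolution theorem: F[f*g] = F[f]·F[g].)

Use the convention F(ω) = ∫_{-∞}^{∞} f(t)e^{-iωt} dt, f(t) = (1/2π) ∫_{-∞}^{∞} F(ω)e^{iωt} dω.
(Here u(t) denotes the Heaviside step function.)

F[f₁*f₂](ω) = \frac{4}{\left(i \omega + 15\right) \left(4 i \omega + 19\right)}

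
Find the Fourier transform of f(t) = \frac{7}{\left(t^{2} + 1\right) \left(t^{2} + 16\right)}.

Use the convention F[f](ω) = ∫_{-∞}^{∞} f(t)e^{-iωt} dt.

F(ω) = \frac{7 \pi \left(4 e^{3 \left|{\omega}\right|} - 1\right) e^{- 4 \left|{\omega}\right|}}{60}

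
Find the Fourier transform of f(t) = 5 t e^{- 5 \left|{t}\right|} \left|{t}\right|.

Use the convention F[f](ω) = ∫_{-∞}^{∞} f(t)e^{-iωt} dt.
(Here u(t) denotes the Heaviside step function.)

F(ω) = \frac{20 i \omega \left(\omega^{2} - 75\right)}{\left(\omega^{2} + 25\right)^{3}}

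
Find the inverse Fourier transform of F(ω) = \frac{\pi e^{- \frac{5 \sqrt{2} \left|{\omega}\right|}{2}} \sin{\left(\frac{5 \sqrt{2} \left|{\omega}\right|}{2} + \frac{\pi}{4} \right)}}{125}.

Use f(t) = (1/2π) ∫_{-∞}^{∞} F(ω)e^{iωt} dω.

f(t) = \frac{1}{t^{4} + 625}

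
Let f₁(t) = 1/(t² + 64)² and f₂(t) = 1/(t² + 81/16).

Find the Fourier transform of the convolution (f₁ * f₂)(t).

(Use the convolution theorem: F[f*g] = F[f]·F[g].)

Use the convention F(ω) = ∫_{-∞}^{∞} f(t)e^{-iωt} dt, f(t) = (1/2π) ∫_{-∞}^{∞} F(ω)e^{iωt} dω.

F[f₁*f₂](ω) = \frac{\pi^{2} \left(8 \left|{\omega}\right| + 1\right) e^{- \frac{41 \left|{\omega}\right|}{4}}}{2304}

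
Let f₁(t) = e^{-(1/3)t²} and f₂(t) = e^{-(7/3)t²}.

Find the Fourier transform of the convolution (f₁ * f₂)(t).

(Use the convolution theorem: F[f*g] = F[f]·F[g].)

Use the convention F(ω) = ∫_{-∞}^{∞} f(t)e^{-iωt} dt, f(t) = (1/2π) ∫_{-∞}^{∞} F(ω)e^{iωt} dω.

F[f₁*f₂](ω) = \frac{3 \sqrt{7} \pi e^{- \frac{6 \omega^{2}}{7}}}{7}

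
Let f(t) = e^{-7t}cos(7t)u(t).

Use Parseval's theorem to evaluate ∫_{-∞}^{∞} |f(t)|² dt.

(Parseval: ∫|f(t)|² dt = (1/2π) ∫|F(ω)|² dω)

∫|f(t)|² dt = \frac{3}{56}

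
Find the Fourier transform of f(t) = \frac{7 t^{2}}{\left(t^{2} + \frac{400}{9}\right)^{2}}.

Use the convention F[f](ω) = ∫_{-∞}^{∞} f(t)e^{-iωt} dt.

F(ω) = \frac{7 \pi \left(3 - 20 \left|{\omega}\right|\right) e^{- \frac{20 \left|{\omega}\right|}{3}}}{40}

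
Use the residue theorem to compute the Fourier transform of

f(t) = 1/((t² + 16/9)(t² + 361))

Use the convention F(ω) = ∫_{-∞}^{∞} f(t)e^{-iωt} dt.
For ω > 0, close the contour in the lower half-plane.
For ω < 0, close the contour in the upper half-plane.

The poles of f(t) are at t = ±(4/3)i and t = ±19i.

Let g(z) = f(z)e^{-iωz}; for large |z| the factor e^{-iωz} decays in the lower half-plane when ω > 0 and in the upper half-plane when ω < 0.

Case ω > 0 (lower half-plane, clockwise contour ⇒ F(ω) = -2πi·ΣRes):
  Res_{z = - \frac{4 i}{3}} g(z) = \frac{27 i e^{- \frac{4 \omega}{3}}}{25864}
  Res_{z = - 19 i} g(z) = - \frac{9 i e^{- 19 \omega}}{122854}
  F(ω) = -2πi·ΣRes = - \frac{9 \pi e^{- 19 \omega}}{61427} + \frac{27 \pi e^{- \frac{4 \omega}{3}}}{12932}

Case ω < 0 (upper half-plane, counterclockwise contour ⇒ F(ω) = +2πi·ΣRes):
  Res_{z = \frac{4 i}{3}} g(z) = - \frac{27 i e^{\frac{4 \omega}{3}}}{25864}
  Res_{z = 19 i} g(z) = \frac{9 i e^{19 \omega}}{122854}
  F(ω) = 2πi·ΣRes = \frac{9 \pi \left(57 e^{\frac{4 \omega}{3}} - 4 e^{19 \omega}\right)}{245708}

Both cases combine into a single formula in |ω|:

F(ω) = - \frac{9 \pi e^{- 19 \left|{\omega}\right|}}{61427} + \frac{27 \pi e^{- \frac{4 \left|{\omega}\right|}{3}}}{12932}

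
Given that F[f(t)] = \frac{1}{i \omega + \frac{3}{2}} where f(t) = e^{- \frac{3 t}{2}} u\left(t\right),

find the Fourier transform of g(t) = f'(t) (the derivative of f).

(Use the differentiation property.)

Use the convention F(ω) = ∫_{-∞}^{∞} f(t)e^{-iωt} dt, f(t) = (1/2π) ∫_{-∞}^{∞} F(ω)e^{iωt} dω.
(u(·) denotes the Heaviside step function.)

F[g](ω) = \frac{2 \omega}{2 \omega - 3 i}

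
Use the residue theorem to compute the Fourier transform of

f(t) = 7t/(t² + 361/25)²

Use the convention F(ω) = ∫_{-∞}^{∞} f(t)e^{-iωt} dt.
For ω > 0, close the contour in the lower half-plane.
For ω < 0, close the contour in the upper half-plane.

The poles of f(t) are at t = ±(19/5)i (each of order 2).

Let g(z) = f(z)e^{-iωz}; for large |z| the factor e^{-iωz} decays in the lower half-plane when ω > 0 and in the upper half-plane when ω < 0.

Case ω > 0 (lower half-plane, clockwise contour ⇒ F(ω) = -2πi·ΣRes):
  Res_{z = - \frac{19 i}{5}} g(z) = \frac{35 \omega e^{- \frac{19 \omega}{5}}}{76} (pole of order 2)
  F(ω) = -2πi·ΣRes = - \frac{35 i \pi \omega e^{- \frac{19 \omega}{5}}}{38}

Case ω < 0 (upper half-plane, counterclockwise contour ⇒ F(ω) = +2πi·ΣRes):
  Res_{z = \frac{19 i}{5}} g(z) = - \frac{35 \omega e^{\frac{19 \omega}{5}}}{76} (pole of order 2)
  F(ω) = 2πi·ΣRes = - \frac{35 i \pi \omega e^{\frac{19 \omega}{5}}}{38}

Both cases combine into a single formula in |ω|:

F(ω) = - \frac{35 i \pi \omega e^{- \frac{19 \left|{\omega}\right|}{5}}}{38}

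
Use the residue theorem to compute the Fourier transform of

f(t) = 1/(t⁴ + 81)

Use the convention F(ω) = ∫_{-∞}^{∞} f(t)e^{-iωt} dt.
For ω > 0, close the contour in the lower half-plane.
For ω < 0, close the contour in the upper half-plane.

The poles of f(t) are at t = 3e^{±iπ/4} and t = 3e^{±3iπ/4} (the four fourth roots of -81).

Let g(z) = f(z)e^{-iωz}; for large |z| the factor e^{-iωz} decays in the lower half-plane when ω > 0 and in the upper half-plane when ω < 0.

Case ω > 0 (lower half-plane, clockwise contour ⇒ F(ω) = -2πi·ΣRes):
  Res_{z = - \frac{3 \sqrt{2}}{2} - \frac{3 \sqrt{2} i}{2}} g(z) = \frac{\sqrt{2} i \left(1 - i\right) e^{\frac{3 \sqrt{2} \omega \left(-1 + i\right)}{2}}}{216}
  Res_{z = \frac{3 \sqrt{2}}{2} - \frac{3 \sqrt{2} i}{2}} g(z) = \frac{\sqrt{2} i \left(1 + i\right) e^{- \frac{3 \sqrt{2} \omega \left(1 + i\right)}{2}}}{216}
  F(ω) = -2πi·ΣRes = \frac{\sqrt{2} \pi \left(1 - i\right) \left(e^{3 \sqrt{2} i \omega} + i\right) e^{- \frac{3 \sqrt{2} \omega \left(1 + i\right)}{2}}}{108} = \frac{\pi e^{- \frac{3 \sqrt{2} \omega}{2}} \sin{\left(\frac{3 \sqrt{2} \omega}{2} + \frac{\pi}{4} \right)}}{27}

Case ω < 0 (upper half-plane, counterclockwise contour ⇒ F(ω) = +2πi·ΣRes):
  Res_{z = \frac{3 \sqrt{2}}{2} + \frac{3 \sqrt{2} i}{2}} g(z) = \frac{\sqrt{2} i \left(-1 + i\right) e^{\frac{3 \sqrt{2} \omega \left(1 - i\right)}{2}}}{216}
  Res_{z = - \frac{3 \sqrt{2}}{2} + \frac{3 \sqrt{2} i}{2}} g(z) = \frac{\sqrt{2} \left(1 - i\right) e^{\frac{3 \sqrt{2} \omega \left(1 + i\right)}{2}}}{216}
  F(ω) = 2πi·ΣRes = - \frac{\sqrt{2} i \pi \left(i \left(1 - i\right) e^{\frac{3 \sqrt{2} \omega \left(1 - i\right)}{2}} - \left(1 - i\right) e^{\frac{3 \sqrt{2} \omega \left(1 + i\right)}{2}}\right)}{108} = \frac{\pi e^{\frac{3 \sqrt{2} \omega}{2}} \cos{\left(\frac{3 \sqrt{2} \omega}{2} + \frac{\pi}{4} \right)}}{27}

Both cases combine into a single formula in |ω|:

F(ω) = \frac{\pi e^{- \frac{3 \sqrt{2} \left|{\omega}\right|}{2}} \sin{\left(\frac{3 \sqrt{2} \left|{\omega}\right|}{2} + \frac{\pi}{4} \right)}}{27}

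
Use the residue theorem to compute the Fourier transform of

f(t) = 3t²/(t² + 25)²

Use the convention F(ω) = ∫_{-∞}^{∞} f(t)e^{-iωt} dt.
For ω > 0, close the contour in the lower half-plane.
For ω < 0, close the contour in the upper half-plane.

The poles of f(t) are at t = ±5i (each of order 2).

Let g(z) = f(z)e^{-iωz}; for large |z| the factor e^{-iωz} decays in the lower half-plane when ω > 0 and in the upper half-plane when ω < 0.

Case ω > 0 (lower half-plane, clockwise contour ⇒ F(ω) = -2πi·ΣRes):
  Res_{z = - 5 i} g(z) = \frac{3 i \left(1 - 5 \omega\right) e^{- 5 \omega}}{20} (pole of order 2)
  F(ω) = -2πi·ΣRes = \frac{3 \pi \left(1 - 5 \omega\right) e^{- 5 \omega}}{10}

Case ω < 0 (upper half-plane, counterclockwise contour ⇒ F(ω) = +2πi·ΣRes):
  Res_{z = 5 i} g(z) = \frac{3 i \left(- 5 \omega - 1\right) e^{5 \omega}}{20} (pole of order 2)
  F(ω) = 2πi·ΣRes = \frac{3 \pi \left(5 \omega + 1\right) e^{5 \omega}}{10}

Both cases combine into a single formula in |ω|:

F(ω) = \frac{3 \pi \left(1 - 5 \left|{\omega}\right|\right) e^{- 5 \left|{\omega}\right|}}{10}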